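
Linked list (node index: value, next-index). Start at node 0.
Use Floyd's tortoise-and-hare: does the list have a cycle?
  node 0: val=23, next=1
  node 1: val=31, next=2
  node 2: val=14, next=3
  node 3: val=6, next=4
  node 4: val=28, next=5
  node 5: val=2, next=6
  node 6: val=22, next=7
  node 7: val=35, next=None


Floyd's tortoise (slow, +1) and hare (fast, +2):
  init: slow=0, fast=0
  step 1: slow=1, fast=2
  step 2: slow=2, fast=4
  step 3: slow=3, fast=6
  step 4: fast 6->7->None, no cycle

Cycle: no


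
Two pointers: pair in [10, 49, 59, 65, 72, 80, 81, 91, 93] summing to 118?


lo=0(10)+hi=8(93)=103
lo=1(49)+hi=8(93)=142
lo=1(49)+hi=7(91)=140
lo=1(49)+hi=6(81)=130
lo=1(49)+hi=5(80)=129
lo=1(49)+hi=4(72)=121
lo=1(49)+hi=3(65)=114
lo=2(59)+hi=3(65)=124

No pair found


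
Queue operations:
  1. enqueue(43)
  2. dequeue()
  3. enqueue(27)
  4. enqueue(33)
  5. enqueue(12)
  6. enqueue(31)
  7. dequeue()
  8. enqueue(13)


enqueue(43) -> [43]
dequeue()->43, []
enqueue(27) -> [27]
enqueue(33) -> [27, 33]
enqueue(12) -> [27, 33, 12]
enqueue(31) -> [27, 33, 12, 31]
dequeue()->27, [33, 12, 31]
enqueue(13) -> [33, 12, 31, 13]

Final queue: [33, 12, 31, 13]


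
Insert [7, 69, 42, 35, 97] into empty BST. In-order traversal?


Insert 7: root
Insert 69: R from 7
Insert 42: R from 7 -> L from 69
Insert 35: R from 7 -> L from 69 -> L from 42
Insert 97: R from 7 -> R from 69

In-order: [7, 35, 42, 69, 97]


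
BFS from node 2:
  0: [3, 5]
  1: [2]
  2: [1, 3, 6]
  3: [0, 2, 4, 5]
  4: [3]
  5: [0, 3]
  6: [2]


Visit 2, enqueue [1, 3, 6]
Visit 1, enqueue []
Visit 3, enqueue [0, 4, 5]
Visit 6, enqueue []
Visit 0, enqueue []
Visit 4, enqueue []
Visit 5, enqueue []

BFS order: [2, 1, 3, 6, 0, 4, 5]


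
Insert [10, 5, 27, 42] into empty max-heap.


Insert 10: [10]
Insert 5: [10, 5]
Insert 27: [27, 5, 10]
Insert 42: [42, 27, 10, 5]

Final heap: [42, 27, 10, 5]


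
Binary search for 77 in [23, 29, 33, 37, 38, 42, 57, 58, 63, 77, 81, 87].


Step 1: lo=0, hi=11, mid=5, val=42
Step 2: lo=6, hi=11, mid=8, val=63
Step 3: lo=9, hi=11, mid=10, val=81
Step 4: lo=9, hi=9, mid=9, val=77

Found at index 9


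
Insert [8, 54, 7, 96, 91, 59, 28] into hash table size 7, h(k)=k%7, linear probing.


Insert 8: h=1 -> slot 1
Insert 54: h=5 -> slot 5
Insert 7: h=0 -> slot 0
Insert 96: h=5, 1 probes -> slot 6
Insert 91: h=0, 2 probes -> slot 2
Insert 59: h=3 -> slot 3
Insert 28: h=0, 4 probes -> slot 4

Table: [7, 8, 91, 59, 28, 54, 96]


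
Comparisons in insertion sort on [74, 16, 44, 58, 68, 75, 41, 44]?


Algorithm: insertion sort
Input: [74, 16, 44, 58, 68, 75, 41, 44]
Sorted: [16, 41, 44, 44, 58, 68, 74, 75]

19


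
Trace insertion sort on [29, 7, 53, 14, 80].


Initial: [29, 7, 53, 14, 80]
Insert 7: [7, 29, 53, 14, 80]
Insert 53: [7, 29, 53, 14, 80]
Insert 14: [7, 14, 29, 53, 80]
Insert 80: [7, 14, 29, 53, 80]

Sorted: [7, 14, 29, 53, 80]


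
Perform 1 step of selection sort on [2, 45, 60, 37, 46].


Initial: [2, 45, 60, 37, 46]
Step 1: min=2 at 0
  Swap: [2, 45, 60, 37, 46]

After 1 step: [2, 45, 60, 37, 46]


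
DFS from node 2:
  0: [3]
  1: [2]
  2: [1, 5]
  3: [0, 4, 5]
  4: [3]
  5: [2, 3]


Visit 2, push [5, 1]
Visit 1, push []
Visit 5, push [3]
Visit 3, push [4, 0]
Visit 0, push []
Visit 4, push []

DFS order: [2, 1, 5, 3, 0, 4]


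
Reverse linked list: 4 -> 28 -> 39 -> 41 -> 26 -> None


Step 1: curr=4, set curr.next=prev(None) | reversed so far: 4
Step 2: curr=28, set curr.next=prev(4) | reversed so far: 28 -> 4
Step 3: curr=39, set curr.next=prev(28) | reversed so far: 39 -> 28 -> 4
Step 4: curr=41, set curr.next=prev(39) | reversed so far: 41 -> 39 -> 28 -> 4
Step 5: curr=26, set curr.next=prev(41) | reversed so far: 26 -> 41 -> 39 -> 28 -> 4

26 -> 41 -> 39 -> 28 -> 4 -> None


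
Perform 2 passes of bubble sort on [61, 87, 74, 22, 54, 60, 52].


Initial: [61, 87, 74, 22, 54, 60, 52]
Pass 1: [61, 74, 22, 54, 60, 52, 87] (5 swaps)
Pass 2: [61, 22, 54, 60, 52, 74, 87] (4 swaps)

After 2 passes: [61, 22, 54, 60, 52, 74, 87]


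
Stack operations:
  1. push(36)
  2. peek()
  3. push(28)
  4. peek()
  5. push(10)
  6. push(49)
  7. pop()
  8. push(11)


push(36) -> [36]
peek()->36
push(28) -> [36, 28]
peek()->28
push(10) -> [36, 28, 10]
push(49) -> [36, 28, 10, 49]
pop()->49, [36, 28, 10]
push(11) -> [36, 28, 10, 11]

Final stack: [36, 28, 10, 11]


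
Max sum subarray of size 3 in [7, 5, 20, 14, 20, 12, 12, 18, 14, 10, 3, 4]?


[0:3]: 32
[1:4]: 39
[2:5]: 54
[3:6]: 46
[4:7]: 44
[5:8]: 42
[6:9]: 44
[7:10]: 42
[8:11]: 27
[9:12]: 17

Max: 54 at [2:5]


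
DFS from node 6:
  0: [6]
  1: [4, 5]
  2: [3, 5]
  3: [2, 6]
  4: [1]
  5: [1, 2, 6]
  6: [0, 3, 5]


Visit 6, push [5, 3, 0]
Visit 0, push []
Visit 3, push [2]
Visit 2, push [5]
Visit 5, push [1]
Visit 1, push [4]
Visit 4, push []

DFS order: [6, 0, 3, 2, 5, 1, 4]


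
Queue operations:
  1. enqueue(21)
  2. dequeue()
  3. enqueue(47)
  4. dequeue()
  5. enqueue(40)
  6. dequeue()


enqueue(21) -> [21]
dequeue()->21, []
enqueue(47) -> [47]
dequeue()->47, []
enqueue(40) -> [40]
dequeue()->40, []

Final queue: []


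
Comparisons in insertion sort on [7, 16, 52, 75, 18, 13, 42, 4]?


Algorithm: insertion sort
Input: [7, 16, 52, 75, 18, 13, 42, 4]
Sorted: [4, 7, 13, 16, 18, 42, 52, 75]

21


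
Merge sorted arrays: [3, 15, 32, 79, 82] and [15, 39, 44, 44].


Take 3 from A
Take 15 from A
Take 15 from B
Take 32 from A
Take 39 from B
Take 44 from B
Take 44 from B

Merged: [3, 15, 15, 32, 39, 44, 44, 79, 82]


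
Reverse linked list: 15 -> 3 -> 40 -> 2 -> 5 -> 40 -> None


Step 1: curr=15, set curr.next=prev(None) | reversed so far: 15
Step 2: curr=3, set curr.next=prev(15) | reversed so far: 3 -> 15
Step 3: curr=40, set curr.next=prev(3) | reversed so far: 40 -> 3 -> 15
Step 4: curr=2, set curr.next=prev(40) | reversed so far: 2 -> 40 -> 3 -> 15
Step 5: curr=5, set curr.next=prev(2) | reversed so far: 5 -> 2 -> 40 -> 3 -> 15
Step 6: curr=40, set curr.next=prev(5) | reversed so far: 40 -> 5 -> 2 -> 40 -> 3 -> 15

40 -> 5 -> 2 -> 40 -> 3 -> 15 -> None


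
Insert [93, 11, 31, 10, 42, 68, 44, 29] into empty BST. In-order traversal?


Insert 93: root
Insert 11: L from 93
Insert 31: L from 93 -> R from 11
Insert 10: L from 93 -> L from 11
Insert 42: L from 93 -> R from 11 -> R from 31
Insert 68: L from 93 -> R from 11 -> R from 31 -> R from 42
Insert 44: L from 93 -> R from 11 -> R from 31 -> R from 42 -> L from 68
Insert 29: L from 93 -> R from 11 -> L from 31

In-order: [10, 11, 29, 31, 42, 44, 68, 93]


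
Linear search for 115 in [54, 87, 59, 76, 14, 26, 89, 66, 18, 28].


i=0: 54!=115
i=1: 87!=115
i=2: 59!=115
i=3: 76!=115
i=4: 14!=115
i=5: 26!=115
i=6: 89!=115
i=7: 66!=115
i=8: 18!=115
i=9: 28!=115

Not found, 10 comps


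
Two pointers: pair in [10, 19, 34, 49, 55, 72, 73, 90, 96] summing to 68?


lo=0(10)+hi=8(96)=106
lo=0(10)+hi=7(90)=100
lo=0(10)+hi=6(73)=83
lo=0(10)+hi=5(72)=82
lo=0(10)+hi=4(55)=65
lo=1(19)+hi=4(55)=74
lo=1(19)+hi=3(49)=68

Yes: 19+49=68


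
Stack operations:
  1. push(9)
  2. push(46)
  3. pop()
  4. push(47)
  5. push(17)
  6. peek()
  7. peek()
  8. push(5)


push(9) -> [9]
push(46) -> [9, 46]
pop()->46, [9]
push(47) -> [9, 47]
push(17) -> [9, 47, 17]
peek()->17
peek()->17
push(5) -> [9, 47, 17, 5]

Final stack: [9, 47, 17, 5]


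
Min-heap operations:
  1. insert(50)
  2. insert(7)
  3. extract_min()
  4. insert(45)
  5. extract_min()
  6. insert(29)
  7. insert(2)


insert(50) -> [50]
insert(7) -> [7, 50]
extract_min()->7, [50]
insert(45) -> [45, 50]
extract_min()->45, [50]
insert(29) -> [29, 50]
insert(2) -> [2, 50, 29]

Final heap: [2, 50, 29]


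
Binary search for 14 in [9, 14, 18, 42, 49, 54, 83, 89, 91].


Step 1: lo=0, hi=8, mid=4, val=49
Step 2: lo=0, hi=3, mid=1, val=14

Found at index 1


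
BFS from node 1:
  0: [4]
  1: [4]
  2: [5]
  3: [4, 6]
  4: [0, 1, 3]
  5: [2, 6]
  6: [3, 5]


Visit 1, enqueue [4]
Visit 4, enqueue [0, 3]
Visit 0, enqueue []
Visit 3, enqueue [6]
Visit 6, enqueue [5]
Visit 5, enqueue [2]
Visit 2, enqueue []

BFS order: [1, 4, 0, 3, 6, 5, 2]


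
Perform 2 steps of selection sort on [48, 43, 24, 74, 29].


Initial: [48, 43, 24, 74, 29]
Step 1: min=24 at 2
  Swap: [24, 43, 48, 74, 29]
Step 2: min=29 at 4
  Swap: [24, 29, 48, 74, 43]

After 2 steps: [24, 29, 48, 74, 43]


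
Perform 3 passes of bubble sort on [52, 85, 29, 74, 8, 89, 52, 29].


Initial: [52, 85, 29, 74, 8, 89, 52, 29]
Pass 1: [52, 29, 74, 8, 85, 52, 29, 89] (5 swaps)
Pass 2: [29, 52, 8, 74, 52, 29, 85, 89] (4 swaps)
Pass 3: [29, 8, 52, 52, 29, 74, 85, 89] (3 swaps)

After 3 passes: [29, 8, 52, 52, 29, 74, 85, 89]


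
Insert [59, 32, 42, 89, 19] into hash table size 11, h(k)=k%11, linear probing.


Insert 59: h=4 -> slot 4
Insert 32: h=10 -> slot 10
Insert 42: h=9 -> slot 9
Insert 89: h=1 -> slot 1
Insert 19: h=8 -> slot 8

Table: [None, 89, None, None, 59, None, None, None, 19, 42, 32]


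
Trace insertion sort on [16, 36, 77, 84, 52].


Initial: [16, 36, 77, 84, 52]
Insert 36: [16, 36, 77, 84, 52]
Insert 77: [16, 36, 77, 84, 52]
Insert 84: [16, 36, 77, 84, 52]
Insert 52: [16, 36, 52, 77, 84]

Sorted: [16, 36, 52, 77, 84]


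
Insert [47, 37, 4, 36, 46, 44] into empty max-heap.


Insert 47: [47]
Insert 37: [47, 37]
Insert 4: [47, 37, 4]
Insert 36: [47, 37, 4, 36]
Insert 46: [47, 46, 4, 36, 37]
Insert 44: [47, 46, 44, 36, 37, 4]

Final heap: [47, 46, 44, 36, 37, 4]


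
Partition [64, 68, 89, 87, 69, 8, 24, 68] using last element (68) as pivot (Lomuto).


Pivot: 68
  64 <= 68: advance i (no swap)
  68 <= 68: advance i (no swap)
  8 <= 68: swap -> [64, 68, 8, 87, 69, 89, 24, 68]
  24 <= 68: swap -> [64, 68, 8, 24, 69, 89, 87, 68]
Place pivot at 4: [64, 68, 8, 24, 68, 89, 87, 69]

Partitioned: [64, 68, 8, 24, 68, 89, 87, 69]


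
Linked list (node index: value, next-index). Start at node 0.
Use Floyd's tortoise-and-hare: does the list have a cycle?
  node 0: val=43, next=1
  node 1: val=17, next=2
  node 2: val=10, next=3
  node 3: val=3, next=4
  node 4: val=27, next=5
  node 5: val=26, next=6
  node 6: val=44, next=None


Floyd's tortoise (slow, +1) and hare (fast, +2):
  init: slow=0, fast=0
  step 1: slow=1, fast=2
  step 2: slow=2, fast=4
  step 3: slow=3, fast=6
  step 4: fast -> None, no cycle

Cycle: no


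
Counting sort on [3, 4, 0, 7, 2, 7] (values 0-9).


Input: [3, 4, 0, 7, 2, 7]
Counts: [1, 0, 1, 1, 1, 0, 0, 2, 0, 0]

Sorted: [0, 2, 3, 4, 7, 7]


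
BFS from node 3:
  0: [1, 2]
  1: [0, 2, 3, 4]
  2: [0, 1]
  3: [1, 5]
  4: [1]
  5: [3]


Visit 3, enqueue [1, 5]
Visit 1, enqueue [0, 2, 4]
Visit 5, enqueue []
Visit 0, enqueue []
Visit 2, enqueue []
Visit 4, enqueue []

BFS order: [3, 1, 5, 0, 2, 4]


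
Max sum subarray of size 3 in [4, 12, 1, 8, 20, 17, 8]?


[0:3]: 17
[1:4]: 21
[2:5]: 29
[3:6]: 45
[4:7]: 45

Max: 45 at [3:6]


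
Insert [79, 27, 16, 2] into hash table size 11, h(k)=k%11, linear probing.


Insert 79: h=2 -> slot 2
Insert 27: h=5 -> slot 5
Insert 16: h=5, 1 probes -> slot 6
Insert 2: h=2, 1 probes -> slot 3

Table: [None, None, 79, 2, None, 27, 16, None, None, None, None]


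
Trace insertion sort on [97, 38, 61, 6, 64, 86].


Initial: [97, 38, 61, 6, 64, 86]
Insert 38: [38, 97, 61, 6, 64, 86]
Insert 61: [38, 61, 97, 6, 64, 86]
Insert 6: [6, 38, 61, 97, 64, 86]
Insert 64: [6, 38, 61, 64, 97, 86]
Insert 86: [6, 38, 61, 64, 86, 97]

Sorted: [6, 38, 61, 64, 86, 97]


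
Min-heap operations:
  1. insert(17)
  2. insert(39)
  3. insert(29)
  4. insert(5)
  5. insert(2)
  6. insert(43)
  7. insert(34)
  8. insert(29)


insert(17) -> [17]
insert(39) -> [17, 39]
insert(29) -> [17, 39, 29]
insert(5) -> [5, 17, 29, 39]
insert(2) -> [2, 5, 29, 39, 17]
insert(43) -> [2, 5, 29, 39, 17, 43]
insert(34) -> [2, 5, 29, 39, 17, 43, 34]
insert(29) -> [2, 5, 29, 29, 17, 43, 34, 39]

Final heap: [2, 5, 29, 29, 17, 43, 34, 39]


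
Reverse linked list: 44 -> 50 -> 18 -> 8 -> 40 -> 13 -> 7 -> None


Step 1: curr=44, set curr.next=prev(None) | reversed so far: 44
Step 2: curr=50, set curr.next=prev(44) | reversed so far: 50 -> 44
Step 3: curr=18, set curr.next=prev(50) | reversed so far: 18 -> 50 -> 44
Step 4: curr=8, set curr.next=prev(18) | reversed so far: 8 -> 18 -> 50 -> 44
Step 5: curr=40, set curr.next=prev(8) | reversed so far: 40 -> 8 -> 18 -> 50 -> 44
Step 6: curr=13, set curr.next=prev(40) | reversed so far: 13 -> 40 -> 8 -> 18 -> 50 -> 44
Step 7: curr=7, set curr.next=prev(13) | reversed so far: 7 -> 13 -> 40 -> 8 -> 18 -> 50 -> 44

7 -> 13 -> 40 -> 8 -> 18 -> 50 -> 44 -> None


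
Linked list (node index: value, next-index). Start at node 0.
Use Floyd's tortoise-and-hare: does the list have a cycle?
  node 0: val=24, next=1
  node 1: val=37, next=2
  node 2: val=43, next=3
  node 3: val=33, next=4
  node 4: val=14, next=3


Floyd's tortoise (slow, +1) and hare (fast, +2):
  init: slow=0, fast=0
  step 1: slow=1, fast=2
  step 2: slow=2, fast=4
  step 3: slow=3, fast=4
  step 4: slow=4, fast=4
  slow == fast at node 4: cycle detected

Cycle: yes


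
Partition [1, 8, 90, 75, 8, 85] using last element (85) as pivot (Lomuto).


Pivot: 85
  1 <= 85: advance i (no swap)
  8 <= 85: advance i (no swap)
  75 <= 85: swap -> [1, 8, 75, 90, 8, 85]
  8 <= 85: swap -> [1, 8, 75, 8, 90, 85]
Place pivot at 4: [1, 8, 75, 8, 85, 90]

Partitioned: [1, 8, 75, 8, 85, 90]


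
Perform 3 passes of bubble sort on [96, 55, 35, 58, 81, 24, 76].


Initial: [96, 55, 35, 58, 81, 24, 76]
Pass 1: [55, 35, 58, 81, 24, 76, 96] (6 swaps)
Pass 2: [35, 55, 58, 24, 76, 81, 96] (3 swaps)
Pass 3: [35, 55, 24, 58, 76, 81, 96] (1 swaps)

After 3 passes: [35, 55, 24, 58, 76, 81, 96]


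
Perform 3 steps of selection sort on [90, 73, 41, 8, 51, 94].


Initial: [90, 73, 41, 8, 51, 94]
Step 1: min=8 at 3
  Swap: [8, 73, 41, 90, 51, 94]
Step 2: min=41 at 2
  Swap: [8, 41, 73, 90, 51, 94]
Step 3: min=51 at 4
  Swap: [8, 41, 51, 90, 73, 94]

After 3 steps: [8, 41, 51, 90, 73, 94]


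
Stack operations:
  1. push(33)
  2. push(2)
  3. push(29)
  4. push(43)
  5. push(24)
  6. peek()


push(33) -> [33]
push(2) -> [33, 2]
push(29) -> [33, 2, 29]
push(43) -> [33, 2, 29, 43]
push(24) -> [33, 2, 29, 43, 24]
peek()->24

Final stack: [33, 2, 29, 43, 24]


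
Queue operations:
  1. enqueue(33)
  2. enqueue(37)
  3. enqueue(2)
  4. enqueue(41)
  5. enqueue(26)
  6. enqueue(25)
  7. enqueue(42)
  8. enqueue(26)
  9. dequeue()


enqueue(33) -> [33]
enqueue(37) -> [33, 37]
enqueue(2) -> [33, 37, 2]
enqueue(41) -> [33, 37, 2, 41]
enqueue(26) -> [33, 37, 2, 41, 26]
enqueue(25) -> [33, 37, 2, 41, 26, 25]
enqueue(42) -> [33, 37, 2, 41, 26, 25, 42]
enqueue(26) -> [33, 37, 2, 41, 26, 25, 42, 26]
dequeue()->33, [37, 2, 41, 26, 25, 42, 26]

Final queue: [37, 2, 41, 26, 25, 42, 26]


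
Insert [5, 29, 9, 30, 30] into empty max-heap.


Insert 5: [5]
Insert 29: [29, 5]
Insert 9: [29, 5, 9]
Insert 30: [30, 29, 9, 5]
Insert 30: [30, 30, 9, 5, 29]

Final heap: [30, 30, 9, 5, 29]


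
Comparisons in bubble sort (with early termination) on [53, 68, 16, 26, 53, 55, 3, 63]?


Algorithm: bubble sort (with early termination)
Input: [53, 68, 16, 26, 53, 55, 3, 63]
Sorted: [3, 16, 26, 53, 53, 55, 63, 68]

28


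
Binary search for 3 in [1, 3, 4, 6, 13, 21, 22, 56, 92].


Step 1: lo=0, hi=8, mid=4, val=13
Step 2: lo=0, hi=3, mid=1, val=3

Found at index 1


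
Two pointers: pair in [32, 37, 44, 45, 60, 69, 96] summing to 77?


lo=0(32)+hi=6(96)=128
lo=0(32)+hi=5(69)=101
lo=0(32)+hi=4(60)=92
lo=0(32)+hi=3(45)=77

Yes: 32+45=77


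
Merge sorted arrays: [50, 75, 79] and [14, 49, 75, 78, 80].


Take 14 from B
Take 49 from B
Take 50 from A
Take 75 from A
Take 75 from B
Take 78 from B
Take 79 from A

Merged: [14, 49, 50, 75, 75, 78, 79, 80]


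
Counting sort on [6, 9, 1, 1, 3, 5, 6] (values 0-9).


Input: [6, 9, 1, 1, 3, 5, 6]
Counts: [0, 2, 0, 1, 0, 1, 2, 0, 0, 1]

Sorted: [1, 1, 3, 5, 6, 6, 9]


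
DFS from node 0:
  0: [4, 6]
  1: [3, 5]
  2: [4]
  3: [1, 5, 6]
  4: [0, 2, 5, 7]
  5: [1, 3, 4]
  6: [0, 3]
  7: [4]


Visit 0, push [6, 4]
Visit 4, push [7, 5, 2]
Visit 2, push []
Visit 5, push [3, 1]
Visit 1, push [3]
Visit 3, push [6]
Visit 6, push []
Visit 7, push []

DFS order: [0, 4, 2, 5, 1, 3, 6, 7]


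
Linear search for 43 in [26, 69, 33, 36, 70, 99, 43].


i=0: 26!=43
i=1: 69!=43
i=2: 33!=43
i=3: 36!=43
i=4: 70!=43
i=5: 99!=43
i=6: 43==43 found!

Found at 6, 7 comps


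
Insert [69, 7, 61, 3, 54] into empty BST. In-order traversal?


Insert 69: root
Insert 7: L from 69
Insert 61: L from 69 -> R from 7
Insert 3: L from 69 -> L from 7
Insert 54: L from 69 -> R from 7 -> L from 61

In-order: [3, 7, 54, 61, 69]


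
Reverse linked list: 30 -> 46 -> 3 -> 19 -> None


Step 1: curr=30, set curr.next=prev(None) | reversed so far: 30
Step 2: curr=46, set curr.next=prev(30) | reversed so far: 46 -> 30
Step 3: curr=3, set curr.next=prev(46) | reversed so far: 3 -> 46 -> 30
Step 4: curr=19, set curr.next=prev(3) | reversed so far: 19 -> 3 -> 46 -> 30

19 -> 3 -> 46 -> 30 -> None


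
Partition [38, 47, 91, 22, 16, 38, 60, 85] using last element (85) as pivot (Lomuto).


Pivot: 85
  38 <= 85: advance i (no swap)
  47 <= 85: advance i (no swap)
  22 <= 85: swap -> [38, 47, 22, 91, 16, 38, 60, 85]
  16 <= 85: swap -> [38, 47, 22, 16, 91, 38, 60, 85]
  38 <= 85: swap -> [38, 47, 22, 16, 38, 91, 60, 85]
  60 <= 85: swap -> [38, 47, 22, 16, 38, 60, 91, 85]
Place pivot at 6: [38, 47, 22, 16, 38, 60, 85, 91]

Partitioned: [38, 47, 22, 16, 38, 60, 85, 91]


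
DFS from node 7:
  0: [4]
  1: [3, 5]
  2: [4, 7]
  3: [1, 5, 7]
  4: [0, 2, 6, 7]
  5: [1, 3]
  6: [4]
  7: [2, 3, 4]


Visit 7, push [4, 3, 2]
Visit 2, push [4]
Visit 4, push [6, 0]
Visit 0, push []
Visit 6, push []
Visit 3, push [5, 1]
Visit 1, push [5]
Visit 5, push []

DFS order: [7, 2, 4, 0, 6, 3, 1, 5]


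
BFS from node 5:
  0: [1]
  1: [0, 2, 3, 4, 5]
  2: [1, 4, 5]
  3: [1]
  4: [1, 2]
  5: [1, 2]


Visit 5, enqueue [1, 2]
Visit 1, enqueue [0, 3, 4]
Visit 2, enqueue []
Visit 0, enqueue []
Visit 3, enqueue []
Visit 4, enqueue []

BFS order: [5, 1, 2, 0, 3, 4]


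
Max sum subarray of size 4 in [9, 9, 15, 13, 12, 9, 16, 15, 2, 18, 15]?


[0:4]: 46
[1:5]: 49
[2:6]: 49
[3:7]: 50
[4:8]: 52
[5:9]: 42
[6:10]: 51
[7:11]: 50

Max: 52 at [4:8]


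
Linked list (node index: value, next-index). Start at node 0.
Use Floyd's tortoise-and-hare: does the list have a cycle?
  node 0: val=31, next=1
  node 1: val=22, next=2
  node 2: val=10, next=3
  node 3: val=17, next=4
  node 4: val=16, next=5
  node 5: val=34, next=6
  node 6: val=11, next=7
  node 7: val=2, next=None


Floyd's tortoise (slow, +1) and hare (fast, +2):
  init: slow=0, fast=0
  step 1: slow=1, fast=2
  step 2: slow=2, fast=4
  step 3: slow=3, fast=6
  step 4: fast 6->7->None, no cycle

Cycle: no


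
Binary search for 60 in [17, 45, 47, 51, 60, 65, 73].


Step 1: lo=0, hi=6, mid=3, val=51
Step 2: lo=4, hi=6, mid=5, val=65
Step 3: lo=4, hi=4, mid=4, val=60

Found at index 4


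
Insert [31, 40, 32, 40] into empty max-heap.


Insert 31: [31]
Insert 40: [40, 31]
Insert 32: [40, 31, 32]
Insert 40: [40, 40, 32, 31]

Final heap: [40, 40, 32, 31]


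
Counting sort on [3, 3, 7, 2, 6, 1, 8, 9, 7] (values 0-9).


Input: [3, 3, 7, 2, 6, 1, 8, 9, 7]
Counts: [0, 1, 1, 2, 0, 0, 1, 2, 1, 1]

Sorted: [1, 2, 3, 3, 6, 7, 7, 8, 9]


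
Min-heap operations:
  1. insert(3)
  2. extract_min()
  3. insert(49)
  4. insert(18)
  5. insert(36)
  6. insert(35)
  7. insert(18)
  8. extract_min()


insert(3) -> [3]
extract_min()->3, []
insert(49) -> [49]
insert(18) -> [18, 49]
insert(36) -> [18, 49, 36]
insert(35) -> [18, 35, 36, 49]
insert(18) -> [18, 18, 36, 49, 35]
extract_min()->18, [18, 35, 36, 49]

Final heap: [18, 35, 36, 49]


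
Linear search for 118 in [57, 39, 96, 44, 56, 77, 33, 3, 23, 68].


i=0: 57!=118
i=1: 39!=118
i=2: 96!=118
i=3: 44!=118
i=4: 56!=118
i=5: 77!=118
i=6: 33!=118
i=7: 3!=118
i=8: 23!=118
i=9: 68!=118

Not found, 10 comps


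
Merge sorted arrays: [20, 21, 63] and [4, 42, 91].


Take 4 from B
Take 20 from A
Take 21 from A
Take 42 from B
Take 63 from A

Merged: [4, 20, 21, 42, 63, 91]


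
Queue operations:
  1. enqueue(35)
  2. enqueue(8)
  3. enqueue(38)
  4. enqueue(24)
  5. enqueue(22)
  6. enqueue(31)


enqueue(35) -> [35]
enqueue(8) -> [35, 8]
enqueue(38) -> [35, 8, 38]
enqueue(24) -> [35, 8, 38, 24]
enqueue(22) -> [35, 8, 38, 24, 22]
enqueue(31) -> [35, 8, 38, 24, 22, 31]

Final queue: [35, 8, 38, 24, 22, 31]


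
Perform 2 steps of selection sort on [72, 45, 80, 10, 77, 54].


Initial: [72, 45, 80, 10, 77, 54]
Step 1: min=10 at 3
  Swap: [10, 45, 80, 72, 77, 54]
Step 2: min=45 at 1
  Swap: [10, 45, 80, 72, 77, 54]

After 2 steps: [10, 45, 80, 72, 77, 54]


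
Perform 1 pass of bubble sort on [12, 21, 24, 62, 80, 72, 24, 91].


Initial: [12, 21, 24, 62, 80, 72, 24, 91]
Pass 1: [12, 21, 24, 62, 72, 24, 80, 91] (2 swaps)

After 1 pass: [12, 21, 24, 62, 72, 24, 80, 91]


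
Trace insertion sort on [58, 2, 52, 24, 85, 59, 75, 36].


Initial: [58, 2, 52, 24, 85, 59, 75, 36]
Insert 2: [2, 58, 52, 24, 85, 59, 75, 36]
Insert 52: [2, 52, 58, 24, 85, 59, 75, 36]
Insert 24: [2, 24, 52, 58, 85, 59, 75, 36]
Insert 85: [2, 24, 52, 58, 85, 59, 75, 36]
Insert 59: [2, 24, 52, 58, 59, 85, 75, 36]
Insert 75: [2, 24, 52, 58, 59, 75, 85, 36]
Insert 36: [2, 24, 36, 52, 58, 59, 75, 85]

Sorted: [2, 24, 36, 52, 58, 59, 75, 85]


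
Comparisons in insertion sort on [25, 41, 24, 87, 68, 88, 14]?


Algorithm: insertion sort
Input: [25, 41, 24, 87, 68, 88, 14]
Sorted: [14, 24, 25, 41, 68, 87, 88]

13


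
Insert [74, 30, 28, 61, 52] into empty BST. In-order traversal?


Insert 74: root
Insert 30: L from 74
Insert 28: L from 74 -> L from 30
Insert 61: L from 74 -> R from 30
Insert 52: L from 74 -> R from 30 -> L from 61

In-order: [28, 30, 52, 61, 74]


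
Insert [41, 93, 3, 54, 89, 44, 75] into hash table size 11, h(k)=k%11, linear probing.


Insert 41: h=8 -> slot 8
Insert 93: h=5 -> slot 5
Insert 3: h=3 -> slot 3
Insert 54: h=10 -> slot 10
Insert 89: h=1 -> slot 1
Insert 44: h=0 -> slot 0
Insert 75: h=9 -> slot 9

Table: [44, 89, None, 3, None, 93, None, None, 41, 75, 54]


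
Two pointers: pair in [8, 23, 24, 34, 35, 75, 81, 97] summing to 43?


lo=0(8)+hi=7(97)=105
lo=0(8)+hi=6(81)=89
lo=0(8)+hi=5(75)=83
lo=0(8)+hi=4(35)=43

Yes: 8+35=43


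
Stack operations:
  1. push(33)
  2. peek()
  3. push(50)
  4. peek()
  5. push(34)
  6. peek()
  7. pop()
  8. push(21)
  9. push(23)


push(33) -> [33]
peek()->33
push(50) -> [33, 50]
peek()->50
push(34) -> [33, 50, 34]
peek()->34
pop()->34, [33, 50]
push(21) -> [33, 50, 21]
push(23) -> [33, 50, 21, 23]

Final stack: [33, 50, 21, 23]


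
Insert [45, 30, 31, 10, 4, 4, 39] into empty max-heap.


Insert 45: [45]
Insert 30: [45, 30]
Insert 31: [45, 30, 31]
Insert 10: [45, 30, 31, 10]
Insert 4: [45, 30, 31, 10, 4]
Insert 4: [45, 30, 31, 10, 4, 4]
Insert 39: [45, 30, 39, 10, 4, 4, 31]

Final heap: [45, 30, 39, 10, 4, 4, 31]


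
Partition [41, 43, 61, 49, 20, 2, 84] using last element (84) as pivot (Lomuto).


Pivot: 84
  41 <= 84: advance i (no swap)
  43 <= 84: advance i (no swap)
  61 <= 84: advance i (no swap)
  49 <= 84: advance i (no swap)
  20 <= 84: advance i (no swap)
  2 <= 84: advance i (no swap)
Place pivot at 6: [41, 43, 61, 49, 20, 2, 84]

Partitioned: [41, 43, 61, 49, 20, 2, 84]


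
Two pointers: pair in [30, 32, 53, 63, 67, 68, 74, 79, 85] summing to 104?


lo=0(30)+hi=8(85)=115
lo=0(30)+hi=7(79)=109
lo=0(30)+hi=6(74)=104

Yes: 30+74=104


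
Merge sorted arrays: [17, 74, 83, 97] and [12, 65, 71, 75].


Take 12 from B
Take 17 from A
Take 65 from B
Take 71 from B
Take 74 from A
Take 75 from B

Merged: [12, 17, 65, 71, 74, 75, 83, 97]


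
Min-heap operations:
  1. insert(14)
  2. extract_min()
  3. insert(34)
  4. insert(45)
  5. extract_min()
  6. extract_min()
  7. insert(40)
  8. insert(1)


insert(14) -> [14]
extract_min()->14, []
insert(34) -> [34]
insert(45) -> [34, 45]
extract_min()->34, [45]
extract_min()->45, []
insert(40) -> [40]
insert(1) -> [1, 40]

Final heap: [1, 40]


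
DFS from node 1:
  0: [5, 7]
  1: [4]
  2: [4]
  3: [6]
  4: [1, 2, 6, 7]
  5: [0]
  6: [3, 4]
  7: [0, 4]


Visit 1, push [4]
Visit 4, push [7, 6, 2]
Visit 2, push []
Visit 6, push [3]
Visit 3, push []
Visit 7, push [0]
Visit 0, push [5]
Visit 5, push []

DFS order: [1, 4, 2, 6, 3, 7, 0, 5]


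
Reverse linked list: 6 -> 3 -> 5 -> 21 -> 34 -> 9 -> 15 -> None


Step 1: curr=6, set curr.next=prev(None) | reversed so far: 6
Step 2: curr=3, set curr.next=prev(6) | reversed so far: 3 -> 6
Step 3: curr=5, set curr.next=prev(3) | reversed so far: 5 -> 3 -> 6
Step 4: curr=21, set curr.next=prev(5) | reversed so far: 21 -> 5 -> 3 -> 6
Step 5: curr=34, set curr.next=prev(21) | reversed so far: 34 -> 21 -> 5 -> 3 -> 6
Step 6: curr=9, set curr.next=prev(34) | reversed so far: 9 -> 34 -> 21 -> 5 -> 3 -> 6
Step 7: curr=15, set curr.next=prev(9) | reversed so far: 15 -> 9 -> 34 -> 21 -> 5 -> 3 -> 6

15 -> 9 -> 34 -> 21 -> 5 -> 3 -> 6 -> None


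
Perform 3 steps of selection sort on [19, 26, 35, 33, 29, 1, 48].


Initial: [19, 26, 35, 33, 29, 1, 48]
Step 1: min=1 at 5
  Swap: [1, 26, 35, 33, 29, 19, 48]
Step 2: min=19 at 5
  Swap: [1, 19, 35, 33, 29, 26, 48]
Step 3: min=26 at 5
  Swap: [1, 19, 26, 33, 29, 35, 48]

After 3 steps: [1, 19, 26, 33, 29, 35, 48]


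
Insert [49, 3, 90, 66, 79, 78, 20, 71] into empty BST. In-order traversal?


Insert 49: root
Insert 3: L from 49
Insert 90: R from 49
Insert 66: R from 49 -> L from 90
Insert 79: R from 49 -> L from 90 -> R from 66
Insert 78: R from 49 -> L from 90 -> R from 66 -> L from 79
Insert 20: L from 49 -> R from 3
Insert 71: R from 49 -> L from 90 -> R from 66 -> L from 79 -> L from 78

In-order: [3, 20, 49, 66, 71, 78, 79, 90]


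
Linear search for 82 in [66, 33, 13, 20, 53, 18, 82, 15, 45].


i=0: 66!=82
i=1: 33!=82
i=2: 13!=82
i=3: 20!=82
i=4: 53!=82
i=5: 18!=82
i=6: 82==82 found!

Found at 6, 7 comps


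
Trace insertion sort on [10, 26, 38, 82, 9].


Initial: [10, 26, 38, 82, 9]
Insert 26: [10, 26, 38, 82, 9]
Insert 38: [10, 26, 38, 82, 9]
Insert 82: [10, 26, 38, 82, 9]
Insert 9: [9, 10, 26, 38, 82]

Sorted: [9, 10, 26, 38, 82]


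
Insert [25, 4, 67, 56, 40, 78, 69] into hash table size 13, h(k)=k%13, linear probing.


Insert 25: h=12 -> slot 12
Insert 4: h=4 -> slot 4
Insert 67: h=2 -> slot 2
Insert 56: h=4, 1 probes -> slot 5
Insert 40: h=1 -> slot 1
Insert 78: h=0 -> slot 0
Insert 69: h=4, 2 probes -> slot 6

Table: [78, 40, 67, None, 4, 56, 69, None, None, None, None, None, 25]


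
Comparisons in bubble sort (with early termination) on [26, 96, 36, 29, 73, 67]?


Algorithm: bubble sort (with early termination)
Input: [26, 96, 36, 29, 73, 67]
Sorted: [26, 29, 36, 67, 73, 96]

12


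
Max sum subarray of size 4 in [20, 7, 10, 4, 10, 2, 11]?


[0:4]: 41
[1:5]: 31
[2:6]: 26
[3:7]: 27

Max: 41 at [0:4]


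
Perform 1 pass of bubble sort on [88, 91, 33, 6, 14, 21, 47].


Initial: [88, 91, 33, 6, 14, 21, 47]
Pass 1: [88, 33, 6, 14, 21, 47, 91] (5 swaps)

After 1 pass: [88, 33, 6, 14, 21, 47, 91]


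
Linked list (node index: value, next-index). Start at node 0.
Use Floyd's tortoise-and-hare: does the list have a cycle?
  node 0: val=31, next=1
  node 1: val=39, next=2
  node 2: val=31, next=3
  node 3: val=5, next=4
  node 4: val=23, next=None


Floyd's tortoise (slow, +1) and hare (fast, +2):
  init: slow=0, fast=0
  step 1: slow=1, fast=2
  step 2: slow=2, fast=4
  step 3: fast -> None, no cycle

Cycle: no


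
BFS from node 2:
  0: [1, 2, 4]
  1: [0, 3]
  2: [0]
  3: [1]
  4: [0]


Visit 2, enqueue [0]
Visit 0, enqueue [1, 4]
Visit 1, enqueue [3]
Visit 4, enqueue []
Visit 3, enqueue []

BFS order: [2, 0, 1, 4, 3]


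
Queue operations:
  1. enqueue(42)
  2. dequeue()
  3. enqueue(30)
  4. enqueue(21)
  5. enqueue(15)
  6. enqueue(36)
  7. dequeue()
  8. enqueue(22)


enqueue(42) -> [42]
dequeue()->42, []
enqueue(30) -> [30]
enqueue(21) -> [30, 21]
enqueue(15) -> [30, 21, 15]
enqueue(36) -> [30, 21, 15, 36]
dequeue()->30, [21, 15, 36]
enqueue(22) -> [21, 15, 36, 22]

Final queue: [21, 15, 36, 22]


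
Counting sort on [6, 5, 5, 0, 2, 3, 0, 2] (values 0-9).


Input: [6, 5, 5, 0, 2, 3, 0, 2]
Counts: [2, 0, 2, 1, 0, 2, 1, 0, 0, 0]

Sorted: [0, 0, 2, 2, 3, 5, 5, 6]


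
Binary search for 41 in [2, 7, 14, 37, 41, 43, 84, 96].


Step 1: lo=0, hi=7, mid=3, val=37
Step 2: lo=4, hi=7, mid=5, val=43
Step 3: lo=4, hi=4, mid=4, val=41

Found at index 4


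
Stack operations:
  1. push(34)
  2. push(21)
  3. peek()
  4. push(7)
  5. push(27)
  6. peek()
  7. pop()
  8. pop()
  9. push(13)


push(34) -> [34]
push(21) -> [34, 21]
peek()->21
push(7) -> [34, 21, 7]
push(27) -> [34, 21, 7, 27]
peek()->27
pop()->27, [34, 21, 7]
pop()->7, [34, 21]
push(13) -> [34, 21, 13]

Final stack: [34, 21, 13]


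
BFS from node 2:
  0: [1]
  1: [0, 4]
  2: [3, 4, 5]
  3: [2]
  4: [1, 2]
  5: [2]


Visit 2, enqueue [3, 4, 5]
Visit 3, enqueue []
Visit 4, enqueue [1]
Visit 5, enqueue []
Visit 1, enqueue [0]
Visit 0, enqueue []

BFS order: [2, 3, 4, 5, 1, 0]


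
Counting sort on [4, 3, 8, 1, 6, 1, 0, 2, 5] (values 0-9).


Input: [4, 3, 8, 1, 6, 1, 0, 2, 5]
Counts: [1, 2, 1, 1, 1, 1, 1, 0, 1, 0]

Sorted: [0, 1, 1, 2, 3, 4, 5, 6, 8]


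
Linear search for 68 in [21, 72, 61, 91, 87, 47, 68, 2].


i=0: 21!=68
i=1: 72!=68
i=2: 61!=68
i=3: 91!=68
i=4: 87!=68
i=5: 47!=68
i=6: 68==68 found!

Found at 6, 7 comps


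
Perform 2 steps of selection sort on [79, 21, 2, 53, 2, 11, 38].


Initial: [79, 21, 2, 53, 2, 11, 38]
Step 1: min=2 at 2
  Swap: [2, 21, 79, 53, 2, 11, 38]
Step 2: min=2 at 4
  Swap: [2, 2, 79, 53, 21, 11, 38]

After 2 steps: [2, 2, 79, 53, 21, 11, 38]


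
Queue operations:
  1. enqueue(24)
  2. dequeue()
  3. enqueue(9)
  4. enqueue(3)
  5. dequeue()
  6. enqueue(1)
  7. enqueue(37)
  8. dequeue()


enqueue(24) -> [24]
dequeue()->24, []
enqueue(9) -> [9]
enqueue(3) -> [9, 3]
dequeue()->9, [3]
enqueue(1) -> [3, 1]
enqueue(37) -> [3, 1, 37]
dequeue()->3, [1, 37]

Final queue: [1, 37]


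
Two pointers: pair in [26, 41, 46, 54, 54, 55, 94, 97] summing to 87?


lo=0(26)+hi=7(97)=123
lo=0(26)+hi=6(94)=120
lo=0(26)+hi=5(55)=81
lo=1(41)+hi=5(55)=96
lo=1(41)+hi=4(54)=95
lo=1(41)+hi=3(54)=95
lo=1(41)+hi=2(46)=87

Yes: 41+46=87


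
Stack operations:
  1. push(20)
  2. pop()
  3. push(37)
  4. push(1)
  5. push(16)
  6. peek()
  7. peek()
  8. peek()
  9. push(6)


push(20) -> [20]
pop()->20, []
push(37) -> [37]
push(1) -> [37, 1]
push(16) -> [37, 1, 16]
peek()->16
peek()->16
peek()->16
push(6) -> [37, 1, 16, 6]

Final stack: [37, 1, 16, 6]


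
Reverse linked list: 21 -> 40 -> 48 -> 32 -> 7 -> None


Step 1: curr=21, set curr.next=prev(None) | reversed so far: 21
Step 2: curr=40, set curr.next=prev(21) | reversed so far: 40 -> 21
Step 3: curr=48, set curr.next=prev(40) | reversed so far: 48 -> 40 -> 21
Step 4: curr=32, set curr.next=prev(48) | reversed so far: 32 -> 48 -> 40 -> 21
Step 5: curr=7, set curr.next=prev(32) | reversed so far: 7 -> 32 -> 48 -> 40 -> 21

7 -> 32 -> 48 -> 40 -> 21 -> None


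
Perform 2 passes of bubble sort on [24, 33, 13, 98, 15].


Initial: [24, 33, 13, 98, 15]
Pass 1: [24, 13, 33, 15, 98] (2 swaps)
Pass 2: [13, 24, 15, 33, 98] (2 swaps)

After 2 passes: [13, 24, 15, 33, 98]


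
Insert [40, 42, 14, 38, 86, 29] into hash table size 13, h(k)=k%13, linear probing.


Insert 40: h=1 -> slot 1
Insert 42: h=3 -> slot 3
Insert 14: h=1, 1 probes -> slot 2
Insert 38: h=12 -> slot 12
Insert 86: h=8 -> slot 8
Insert 29: h=3, 1 probes -> slot 4

Table: [None, 40, 14, 42, 29, None, None, None, 86, None, None, None, 38]


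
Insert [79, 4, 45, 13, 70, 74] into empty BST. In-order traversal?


Insert 79: root
Insert 4: L from 79
Insert 45: L from 79 -> R from 4
Insert 13: L from 79 -> R from 4 -> L from 45
Insert 70: L from 79 -> R from 4 -> R from 45
Insert 74: L from 79 -> R from 4 -> R from 45 -> R from 70

In-order: [4, 13, 45, 70, 74, 79]


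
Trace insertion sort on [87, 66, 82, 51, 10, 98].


Initial: [87, 66, 82, 51, 10, 98]
Insert 66: [66, 87, 82, 51, 10, 98]
Insert 82: [66, 82, 87, 51, 10, 98]
Insert 51: [51, 66, 82, 87, 10, 98]
Insert 10: [10, 51, 66, 82, 87, 98]
Insert 98: [10, 51, 66, 82, 87, 98]

Sorted: [10, 51, 66, 82, 87, 98]


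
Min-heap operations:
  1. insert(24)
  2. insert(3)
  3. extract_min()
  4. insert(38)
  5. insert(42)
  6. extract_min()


insert(24) -> [24]
insert(3) -> [3, 24]
extract_min()->3, [24]
insert(38) -> [24, 38]
insert(42) -> [24, 38, 42]
extract_min()->24, [38, 42]

Final heap: [38, 42]


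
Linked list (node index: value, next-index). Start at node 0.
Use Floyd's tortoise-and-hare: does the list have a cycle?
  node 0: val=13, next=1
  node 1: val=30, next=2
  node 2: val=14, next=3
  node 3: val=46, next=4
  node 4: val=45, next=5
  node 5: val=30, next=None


Floyd's tortoise (slow, +1) and hare (fast, +2):
  init: slow=0, fast=0
  step 1: slow=1, fast=2
  step 2: slow=2, fast=4
  step 3: fast 4->5->None, no cycle

Cycle: no


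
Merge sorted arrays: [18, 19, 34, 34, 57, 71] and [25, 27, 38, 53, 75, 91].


Take 18 from A
Take 19 from A
Take 25 from B
Take 27 from B
Take 34 from A
Take 34 from A
Take 38 from B
Take 53 from B
Take 57 from A
Take 71 from A

Merged: [18, 19, 25, 27, 34, 34, 38, 53, 57, 71, 75, 91]


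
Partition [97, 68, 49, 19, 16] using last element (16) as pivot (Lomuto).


Pivot: 16
Place pivot at 0: [16, 68, 49, 19, 97]

Partitioned: [16, 68, 49, 19, 97]


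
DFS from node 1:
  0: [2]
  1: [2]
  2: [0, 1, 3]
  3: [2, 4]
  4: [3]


Visit 1, push [2]
Visit 2, push [3, 0]
Visit 0, push []
Visit 3, push [4]
Visit 4, push []

DFS order: [1, 2, 0, 3, 4]


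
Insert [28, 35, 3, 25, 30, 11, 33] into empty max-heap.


Insert 28: [28]
Insert 35: [35, 28]
Insert 3: [35, 28, 3]
Insert 25: [35, 28, 3, 25]
Insert 30: [35, 30, 3, 25, 28]
Insert 11: [35, 30, 11, 25, 28, 3]
Insert 33: [35, 30, 33, 25, 28, 3, 11]

Final heap: [35, 30, 33, 25, 28, 3, 11]


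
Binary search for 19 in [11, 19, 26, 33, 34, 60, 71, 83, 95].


Step 1: lo=0, hi=8, mid=4, val=34
Step 2: lo=0, hi=3, mid=1, val=19

Found at index 1


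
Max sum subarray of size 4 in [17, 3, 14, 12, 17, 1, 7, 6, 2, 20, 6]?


[0:4]: 46
[1:5]: 46
[2:6]: 44
[3:7]: 37
[4:8]: 31
[5:9]: 16
[6:10]: 35
[7:11]: 34

Max: 46 at [0:4]


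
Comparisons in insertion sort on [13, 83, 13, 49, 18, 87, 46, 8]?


Algorithm: insertion sort
Input: [13, 83, 13, 49, 18, 87, 46, 8]
Sorted: [8, 13, 13, 18, 46, 49, 83, 87]

20


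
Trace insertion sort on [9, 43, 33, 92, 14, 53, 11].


Initial: [9, 43, 33, 92, 14, 53, 11]
Insert 43: [9, 43, 33, 92, 14, 53, 11]
Insert 33: [9, 33, 43, 92, 14, 53, 11]
Insert 92: [9, 33, 43, 92, 14, 53, 11]
Insert 14: [9, 14, 33, 43, 92, 53, 11]
Insert 53: [9, 14, 33, 43, 53, 92, 11]
Insert 11: [9, 11, 14, 33, 43, 53, 92]

Sorted: [9, 11, 14, 33, 43, 53, 92]


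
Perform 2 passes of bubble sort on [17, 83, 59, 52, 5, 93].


Initial: [17, 83, 59, 52, 5, 93]
Pass 1: [17, 59, 52, 5, 83, 93] (3 swaps)
Pass 2: [17, 52, 5, 59, 83, 93] (2 swaps)

After 2 passes: [17, 52, 5, 59, 83, 93]


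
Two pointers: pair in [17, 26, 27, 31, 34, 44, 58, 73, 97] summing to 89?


lo=0(17)+hi=8(97)=114
lo=0(17)+hi=7(73)=90
lo=0(17)+hi=6(58)=75
lo=1(26)+hi=6(58)=84
lo=2(27)+hi=6(58)=85
lo=3(31)+hi=6(58)=89

Yes: 31+58=89


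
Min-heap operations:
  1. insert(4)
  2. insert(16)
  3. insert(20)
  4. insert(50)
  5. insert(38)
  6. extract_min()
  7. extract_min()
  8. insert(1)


insert(4) -> [4]
insert(16) -> [4, 16]
insert(20) -> [4, 16, 20]
insert(50) -> [4, 16, 20, 50]
insert(38) -> [4, 16, 20, 50, 38]
extract_min()->4, [16, 38, 20, 50]
extract_min()->16, [20, 38, 50]
insert(1) -> [1, 20, 50, 38]

Final heap: [1, 20, 50, 38]


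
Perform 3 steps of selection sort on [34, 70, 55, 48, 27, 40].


Initial: [34, 70, 55, 48, 27, 40]
Step 1: min=27 at 4
  Swap: [27, 70, 55, 48, 34, 40]
Step 2: min=34 at 4
  Swap: [27, 34, 55, 48, 70, 40]
Step 3: min=40 at 5
  Swap: [27, 34, 40, 48, 70, 55]

After 3 steps: [27, 34, 40, 48, 70, 55]


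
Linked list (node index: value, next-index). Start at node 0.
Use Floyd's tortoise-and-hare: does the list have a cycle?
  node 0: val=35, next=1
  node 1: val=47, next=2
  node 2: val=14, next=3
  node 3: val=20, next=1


Floyd's tortoise (slow, +1) and hare (fast, +2):
  init: slow=0, fast=0
  step 1: slow=1, fast=2
  step 2: slow=2, fast=1
  step 3: slow=3, fast=3
  slow == fast at node 3: cycle detected

Cycle: yes


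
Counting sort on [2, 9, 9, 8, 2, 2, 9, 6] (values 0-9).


Input: [2, 9, 9, 8, 2, 2, 9, 6]
Counts: [0, 0, 3, 0, 0, 0, 1, 0, 1, 3]

Sorted: [2, 2, 2, 6, 8, 9, 9, 9]


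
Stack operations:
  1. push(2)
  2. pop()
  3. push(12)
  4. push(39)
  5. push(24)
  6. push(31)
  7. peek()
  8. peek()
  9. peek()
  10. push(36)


push(2) -> [2]
pop()->2, []
push(12) -> [12]
push(39) -> [12, 39]
push(24) -> [12, 39, 24]
push(31) -> [12, 39, 24, 31]
peek()->31
peek()->31
peek()->31
push(36) -> [12, 39, 24, 31, 36]

Final stack: [12, 39, 24, 31, 36]


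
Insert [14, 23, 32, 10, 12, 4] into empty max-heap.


Insert 14: [14]
Insert 23: [23, 14]
Insert 32: [32, 14, 23]
Insert 10: [32, 14, 23, 10]
Insert 12: [32, 14, 23, 10, 12]
Insert 4: [32, 14, 23, 10, 12, 4]

Final heap: [32, 14, 23, 10, 12, 4]


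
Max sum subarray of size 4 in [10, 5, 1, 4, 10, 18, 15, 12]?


[0:4]: 20
[1:5]: 20
[2:6]: 33
[3:7]: 47
[4:8]: 55

Max: 55 at [4:8]


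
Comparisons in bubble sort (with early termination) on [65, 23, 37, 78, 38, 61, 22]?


Algorithm: bubble sort (with early termination)
Input: [65, 23, 37, 78, 38, 61, 22]
Sorted: [22, 23, 37, 38, 61, 65, 78]

21


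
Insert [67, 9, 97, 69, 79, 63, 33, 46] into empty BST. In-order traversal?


Insert 67: root
Insert 9: L from 67
Insert 97: R from 67
Insert 69: R from 67 -> L from 97
Insert 79: R from 67 -> L from 97 -> R from 69
Insert 63: L from 67 -> R from 9
Insert 33: L from 67 -> R from 9 -> L from 63
Insert 46: L from 67 -> R from 9 -> L from 63 -> R from 33

In-order: [9, 33, 46, 63, 67, 69, 79, 97]


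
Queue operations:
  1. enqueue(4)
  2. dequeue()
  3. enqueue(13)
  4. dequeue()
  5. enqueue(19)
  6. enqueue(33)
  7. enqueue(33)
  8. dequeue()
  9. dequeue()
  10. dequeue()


enqueue(4) -> [4]
dequeue()->4, []
enqueue(13) -> [13]
dequeue()->13, []
enqueue(19) -> [19]
enqueue(33) -> [19, 33]
enqueue(33) -> [19, 33, 33]
dequeue()->19, [33, 33]
dequeue()->33, [33]
dequeue()->33, []

Final queue: []


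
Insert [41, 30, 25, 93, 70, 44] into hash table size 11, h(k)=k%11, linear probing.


Insert 41: h=8 -> slot 8
Insert 30: h=8, 1 probes -> slot 9
Insert 25: h=3 -> slot 3
Insert 93: h=5 -> slot 5
Insert 70: h=4 -> slot 4
Insert 44: h=0 -> slot 0

Table: [44, None, None, 25, 70, 93, None, None, 41, 30, None]


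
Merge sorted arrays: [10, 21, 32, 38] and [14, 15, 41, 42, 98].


Take 10 from A
Take 14 from B
Take 15 from B
Take 21 from A
Take 32 from A
Take 38 from A

Merged: [10, 14, 15, 21, 32, 38, 41, 42, 98]


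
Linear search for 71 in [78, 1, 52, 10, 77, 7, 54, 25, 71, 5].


i=0: 78!=71
i=1: 1!=71
i=2: 52!=71
i=3: 10!=71
i=4: 77!=71
i=5: 7!=71
i=6: 54!=71
i=7: 25!=71
i=8: 71==71 found!

Found at 8, 9 comps


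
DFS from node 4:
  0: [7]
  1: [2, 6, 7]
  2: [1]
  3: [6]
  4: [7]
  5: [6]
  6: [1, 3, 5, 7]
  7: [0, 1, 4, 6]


Visit 4, push [7]
Visit 7, push [6, 1, 0]
Visit 0, push []
Visit 1, push [6, 2]
Visit 2, push []
Visit 6, push [5, 3]
Visit 3, push []
Visit 5, push []

DFS order: [4, 7, 0, 1, 2, 6, 3, 5]


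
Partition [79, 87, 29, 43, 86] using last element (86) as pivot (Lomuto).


Pivot: 86
  79 <= 86: advance i (no swap)
  29 <= 86: swap -> [79, 29, 87, 43, 86]
  43 <= 86: swap -> [79, 29, 43, 87, 86]
Place pivot at 3: [79, 29, 43, 86, 87]

Partitioned: [79, 29, 43, 86, 87]
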